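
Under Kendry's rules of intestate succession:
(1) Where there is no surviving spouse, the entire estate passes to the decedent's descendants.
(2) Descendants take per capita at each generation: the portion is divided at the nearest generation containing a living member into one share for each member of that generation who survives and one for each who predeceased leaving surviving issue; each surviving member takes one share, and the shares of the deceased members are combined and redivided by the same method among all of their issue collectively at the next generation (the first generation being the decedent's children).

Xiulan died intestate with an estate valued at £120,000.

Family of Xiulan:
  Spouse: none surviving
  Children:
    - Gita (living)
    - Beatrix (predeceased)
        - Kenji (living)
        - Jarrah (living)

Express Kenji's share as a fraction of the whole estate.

The entire £120,000 passes to the descendants.
That amount (£120,000) is divided at the children's generation into 2 shares of £60,000. Gita takes £60,000. The remaining share for the deceased Beatrix (£60,000) is carried to the next generation.
That pool (£60,000) is divided at the grandchildren's generation equally among Kenji and Jarrah: £30,000 each.

Kenji receives 1/4 of the estate.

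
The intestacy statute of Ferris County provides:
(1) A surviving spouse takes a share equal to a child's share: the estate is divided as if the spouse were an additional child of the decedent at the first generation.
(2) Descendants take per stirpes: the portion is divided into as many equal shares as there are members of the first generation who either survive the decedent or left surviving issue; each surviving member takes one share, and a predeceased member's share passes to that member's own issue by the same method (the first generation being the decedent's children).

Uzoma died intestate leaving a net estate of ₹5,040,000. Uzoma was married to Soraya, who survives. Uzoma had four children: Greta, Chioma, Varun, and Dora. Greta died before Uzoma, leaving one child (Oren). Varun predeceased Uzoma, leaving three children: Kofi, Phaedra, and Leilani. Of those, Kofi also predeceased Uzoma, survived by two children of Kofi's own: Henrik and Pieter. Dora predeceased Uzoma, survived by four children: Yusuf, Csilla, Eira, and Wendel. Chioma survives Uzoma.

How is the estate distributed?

The spouse counts as an additional share at the children's level, so there are 5 primary shares of ₹1,008,000. Soraya takes one such share (₹1,008,000).
The children's combined portion (₹4,032,000) is divided into 4 shares of ₹1,008,000: Chioma takes ₹1,008,000; Greta's ₹1,008,000 share passes to Greta's issue; Varun's ₹1,008,000 share passes to Varun's issue; Dora's ₹1,008,000 share passes to Dora's issue.
Greta's share (₹1,008,000) passes entirely to Oren.
Varun's share (₹1,008,000) is divided into 3 shares of ₹336,000: Phaedra and Leilani each take ₹336,000; Kofi's ₹336,000 share passes to Kofi's issue.
Kofi's share (₹336,000) is divided into 2 shares of ₹168,000: Henrik and Pieter each take ₹168,000.
Dora's share (₹1,008,000) is divided into 4 shares of ₹252,000: Yusuf, Csilla, Eira, and Wendel each take ₹252,000.

Soraya: ₹1,008,000; Oren: ₹1,008,000; Chioma: ₹1,008,000; Henrik: ₹168,000; Pieter: ₹168,000; Phaedra: ₹336,000; Leilani: ₹336,000; Yusuf: ₹252,000; Csilla: ₹252,000; Eira: ₹252,000; Wendel: ₹252,000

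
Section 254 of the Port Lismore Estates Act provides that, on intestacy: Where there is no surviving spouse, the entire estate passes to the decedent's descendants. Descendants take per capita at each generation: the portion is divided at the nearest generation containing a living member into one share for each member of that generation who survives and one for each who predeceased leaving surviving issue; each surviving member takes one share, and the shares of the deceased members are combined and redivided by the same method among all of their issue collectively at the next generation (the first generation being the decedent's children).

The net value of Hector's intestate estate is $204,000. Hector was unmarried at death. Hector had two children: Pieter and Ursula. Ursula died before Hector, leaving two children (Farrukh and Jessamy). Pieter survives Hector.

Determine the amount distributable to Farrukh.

Farrukh receives $51,000.

The entire $204,000 passes to the descendants.
That amount ($204,000) is divided at the children's generation into 2 shares of $102,000. Pieter takes $102,000. The remaining share for the deceased Ursula ($102,000) is carried to the next generation.
That pool ($102,000) is divided at the grandchildren's generation equally among Farrukh and Jessamy: $51,000 each.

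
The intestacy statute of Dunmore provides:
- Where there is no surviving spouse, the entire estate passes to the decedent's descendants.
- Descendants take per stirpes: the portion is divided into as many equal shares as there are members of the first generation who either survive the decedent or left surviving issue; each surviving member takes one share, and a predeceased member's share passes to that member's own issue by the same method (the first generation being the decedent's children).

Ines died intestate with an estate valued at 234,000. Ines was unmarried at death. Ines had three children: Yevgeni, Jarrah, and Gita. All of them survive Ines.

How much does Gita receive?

Gita receives 78,000.

The entire 234,000 passes to the descendants.
That amount (234,000) is divided into 3 shares of 78,000: Yevgeni, Jarrah, and Gita each take 78,000.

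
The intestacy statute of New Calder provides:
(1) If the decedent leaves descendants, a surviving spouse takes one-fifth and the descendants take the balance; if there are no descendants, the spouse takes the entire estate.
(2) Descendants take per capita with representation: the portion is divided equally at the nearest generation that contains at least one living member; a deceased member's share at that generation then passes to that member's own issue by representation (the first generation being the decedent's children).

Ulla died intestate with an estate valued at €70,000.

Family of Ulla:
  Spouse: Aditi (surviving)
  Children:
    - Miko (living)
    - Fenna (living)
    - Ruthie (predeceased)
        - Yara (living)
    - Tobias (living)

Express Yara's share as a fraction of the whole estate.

Aditi takes one-fifth of €70,000 = €14,000. The remaining €56,000 passes to the descendants.
The descendants' portion (€56,000) is divided into 4 shares of €14,000: Miko, Fenna, and Tobias each take €14,000; Ruthie's €14,000 share passes to Ruthie's issue.
Ruthie's share (€14,000) passes entirely to Yara.

Yara receives 1/5 of the estate.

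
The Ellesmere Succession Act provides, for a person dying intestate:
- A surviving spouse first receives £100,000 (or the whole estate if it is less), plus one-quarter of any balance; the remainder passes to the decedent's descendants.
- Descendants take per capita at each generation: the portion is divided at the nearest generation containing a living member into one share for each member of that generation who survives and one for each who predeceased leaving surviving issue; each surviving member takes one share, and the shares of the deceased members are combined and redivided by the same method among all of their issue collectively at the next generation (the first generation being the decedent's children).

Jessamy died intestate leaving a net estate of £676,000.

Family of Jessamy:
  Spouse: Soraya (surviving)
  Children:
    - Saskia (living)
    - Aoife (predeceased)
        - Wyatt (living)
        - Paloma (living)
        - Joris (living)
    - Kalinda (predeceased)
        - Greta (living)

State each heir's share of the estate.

Soraya: £244,000; Saskia: £144,000; Wyatt: £72,000; Paloma: £72,000; Joris: £72,000; Greta: £72,000

Soraya first takes £100,000, leaving a balance of £576,000. Soraya then takes one-quarter of the balance (£144,000), for a total of £244,000. The remaining £432,000 passes to the descendants.
The descendants' portion (£432,000) is divided at the children's generation into 3 shares of £144,000. Saskia takes £144,000. The 2 shares of the deceased (Aoife and Kalinda) are combined into a pool of £288,000.
That pool (£288,000) is divided at the grandchildren's generation equally among Wyatt, Paloma, Joris, and Greta: £72,000 each.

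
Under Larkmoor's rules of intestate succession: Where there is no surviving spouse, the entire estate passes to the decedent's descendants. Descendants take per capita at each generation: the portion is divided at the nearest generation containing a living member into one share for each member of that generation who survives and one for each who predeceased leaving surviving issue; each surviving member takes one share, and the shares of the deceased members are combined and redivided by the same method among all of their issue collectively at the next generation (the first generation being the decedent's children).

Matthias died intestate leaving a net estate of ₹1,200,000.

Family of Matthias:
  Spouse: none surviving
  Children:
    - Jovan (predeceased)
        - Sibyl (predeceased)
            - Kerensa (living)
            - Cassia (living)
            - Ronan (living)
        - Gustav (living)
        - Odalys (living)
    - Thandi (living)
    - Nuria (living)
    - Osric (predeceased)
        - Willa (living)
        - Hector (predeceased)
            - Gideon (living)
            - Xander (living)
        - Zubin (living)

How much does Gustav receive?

The entire ₹1,200,000 passes to the descendants.
That amount (₹1,200,000) is divided at the children's generation into 4 shares of ₹300,000. Thandi and Nuria each take ₹300,000. The 2 shares of the deceased (Jovan and Osric) are combined into a pool of ₹600,000.
That pool (₹600,000) is divided at the grandchildren's generation into 6 shares of ₹100,000. Gustav, Odalys, Willa, and Zubin each take ₹100,000. The 2 shares of the deceased (Sibyl and Hector) are combined into a pool of ₹200,000.
That pool (₹200,000) is divided at the great-grandchildren's generation equally among Kerensa, Cassia, Ronan, Gideon, and Xander: ₹40,000 each.

Gustav receives ₹100,000.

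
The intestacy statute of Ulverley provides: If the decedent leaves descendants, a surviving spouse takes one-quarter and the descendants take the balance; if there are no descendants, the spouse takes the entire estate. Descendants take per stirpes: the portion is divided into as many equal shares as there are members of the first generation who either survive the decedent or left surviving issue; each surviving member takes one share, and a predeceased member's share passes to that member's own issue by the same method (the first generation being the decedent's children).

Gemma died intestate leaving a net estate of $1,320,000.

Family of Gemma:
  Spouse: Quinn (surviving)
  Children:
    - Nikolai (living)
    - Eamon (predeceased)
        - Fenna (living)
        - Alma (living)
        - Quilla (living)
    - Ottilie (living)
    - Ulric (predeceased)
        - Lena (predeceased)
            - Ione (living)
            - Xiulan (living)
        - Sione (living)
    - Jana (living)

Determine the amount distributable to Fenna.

Quinn takes one-quarter of $1,320,000 = $330,000. The remaining $990,000 passes to the descendants.
The descendants' portion ($990,000) is divided into 5 shares of $198,000: Nikolai, Ottilie, and Jana each take $198,000; Eamon's $198,000 share passes to Eamon's issue; Ulric's $198,000 share passes to Ulric's issue.
Eamon's share ($198,000) is divided into 3 shares of $66,000: Fenna, Alma, and Quilla each take $66,000.
Ulric's share ($198,000) is divided into 2 shares of $99,000: Sione takes $99,000; Lena's $99,000 share passes to Lena's issue.
Lena's share ($99,000) is divided into 2 shares of $49,500: Ione and Xiulan each take $49,500.

Fenna receives $66,000.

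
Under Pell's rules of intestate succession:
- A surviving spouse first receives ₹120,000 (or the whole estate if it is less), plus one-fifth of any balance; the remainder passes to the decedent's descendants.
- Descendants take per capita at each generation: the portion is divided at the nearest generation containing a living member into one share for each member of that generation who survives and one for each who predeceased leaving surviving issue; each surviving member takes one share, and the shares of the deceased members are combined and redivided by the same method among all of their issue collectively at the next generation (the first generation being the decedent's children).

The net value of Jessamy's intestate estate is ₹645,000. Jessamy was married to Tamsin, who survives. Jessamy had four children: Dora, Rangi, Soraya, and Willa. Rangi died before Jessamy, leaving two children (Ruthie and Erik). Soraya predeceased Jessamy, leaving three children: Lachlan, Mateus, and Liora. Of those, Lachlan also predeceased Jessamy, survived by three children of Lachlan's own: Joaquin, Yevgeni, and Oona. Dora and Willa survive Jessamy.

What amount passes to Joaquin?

Tamsin first takes ₹120,000, leaving a balance of ₹525,000. Tamsin then takes one-fifth of the balance (₹105,000), for a total of ₹225,000. The remaining ₹420,000 passes to the descendants.
The descendants' portion (₹420,000) is divided at the children's generation into 4 shares of ₹105,000. Dora and Willa each take ₹105,000. The 2 shares of the deceased (Rangi and Soraya) are combined into a pool of ₹210,000.
That pool (₹210,000) is divided at the grandchildren's generation into 5 shares of ₹42,000. Ruthie, Erik, Mateus, and Liora each take ₹42,000. The remaining share for the deceased Lachlan (₹42,000) is carried to the next generation.
That pool (₹42,000) is divided at the great-grandchildren's generation equally among Joaquin, Yevgeni, and Oona: ₹14,000 each.

Joaquin receives ₹14,000.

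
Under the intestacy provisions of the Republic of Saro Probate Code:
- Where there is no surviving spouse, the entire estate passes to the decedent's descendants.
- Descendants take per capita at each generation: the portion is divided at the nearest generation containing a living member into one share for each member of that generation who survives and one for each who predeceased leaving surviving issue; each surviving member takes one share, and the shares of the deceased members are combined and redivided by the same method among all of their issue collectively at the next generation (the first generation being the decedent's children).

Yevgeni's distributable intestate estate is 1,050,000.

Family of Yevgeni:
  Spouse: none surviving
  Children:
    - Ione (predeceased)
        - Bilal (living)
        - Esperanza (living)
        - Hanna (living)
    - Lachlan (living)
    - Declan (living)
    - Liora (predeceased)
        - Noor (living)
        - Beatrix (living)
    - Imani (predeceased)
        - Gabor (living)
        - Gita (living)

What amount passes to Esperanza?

Esperanza receives 90,000.

The entire 1,050,000 passes to the descendants.
That amount (1,050,000) is divided at the children's generation into 5 shares of 210,000. Lachlan and Declan each take 210,000. The 3 shares of the deceased (Ione, Liora, and Imani) are combined into a pool of 630,000.
That pool (630,000) is divided at the grandchildren's generation equally among Bilal, Esperanza, Hanna, Noor, Beatrix, Gabor, and Gita: 90,000 each.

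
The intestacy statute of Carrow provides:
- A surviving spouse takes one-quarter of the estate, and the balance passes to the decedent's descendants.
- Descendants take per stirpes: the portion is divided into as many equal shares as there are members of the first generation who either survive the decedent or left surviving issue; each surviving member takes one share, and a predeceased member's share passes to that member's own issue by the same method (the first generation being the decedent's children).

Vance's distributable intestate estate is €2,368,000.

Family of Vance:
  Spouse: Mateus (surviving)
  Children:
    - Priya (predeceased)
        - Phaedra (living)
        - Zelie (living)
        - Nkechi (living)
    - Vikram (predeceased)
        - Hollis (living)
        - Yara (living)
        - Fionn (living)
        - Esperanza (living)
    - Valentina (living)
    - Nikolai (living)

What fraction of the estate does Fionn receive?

Fionn receives 3/64 of the estate.

Mateus takes one-quarter of €2,368,000 = €592,000. The remaining €1,776,000 passes to the descendants.
The descendants' portion (€1,776,000) is divided into 4 shares of €444,000: Valentina and Nikolai each take €444,000; Priya's €444,000 share passes to Priya's issue; Vikram's €444,000 share passes to Vikram's issue.
Priya's share (€444,000) is divided into 3 shares of €148,000: Phaedra, Zelie, and Nkechi each take €148,000.
Vikram's share (€444,000) is divided into 4 shares of €111,000: Hollis, Yara, Fionn, and Esperanza each take €111,000.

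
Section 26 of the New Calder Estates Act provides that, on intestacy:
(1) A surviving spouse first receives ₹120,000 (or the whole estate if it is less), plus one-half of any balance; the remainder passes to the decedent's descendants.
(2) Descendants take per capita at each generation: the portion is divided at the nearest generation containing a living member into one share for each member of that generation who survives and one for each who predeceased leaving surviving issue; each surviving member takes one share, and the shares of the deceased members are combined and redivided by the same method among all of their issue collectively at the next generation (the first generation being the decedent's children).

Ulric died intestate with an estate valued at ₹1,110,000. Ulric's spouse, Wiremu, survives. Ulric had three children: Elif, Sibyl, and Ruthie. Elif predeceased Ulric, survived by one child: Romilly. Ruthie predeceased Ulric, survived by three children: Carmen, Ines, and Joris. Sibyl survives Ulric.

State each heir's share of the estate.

Wiremu first takes ₹120,000, leaving a balance of ₹990,000. Wiremu then takes one-half of the balance (₹495,000), for a total of ₹615,000. The remaining ₹495,000 passes to the descendants.
The descendants' portion (₹495,000) is divided at the children's generation into 3 shares of ₹165,000. Sibyl takes ₹165,000. The 2 shares of the deceased (Elif and Ruthie) are combined into a pool of ₹330,000.
That pool (₹330,000) is divided at the grandchildren's generation equally among Romilly, Carmen, Ines, and Joris: ₹82,500 each.

Wiremu: ₹615,000; Romilly: ₹82,500; Sibyl: ₹165,000; Carmen: ₹82,500; Ines: ₹82,500; Joris: ₹82,500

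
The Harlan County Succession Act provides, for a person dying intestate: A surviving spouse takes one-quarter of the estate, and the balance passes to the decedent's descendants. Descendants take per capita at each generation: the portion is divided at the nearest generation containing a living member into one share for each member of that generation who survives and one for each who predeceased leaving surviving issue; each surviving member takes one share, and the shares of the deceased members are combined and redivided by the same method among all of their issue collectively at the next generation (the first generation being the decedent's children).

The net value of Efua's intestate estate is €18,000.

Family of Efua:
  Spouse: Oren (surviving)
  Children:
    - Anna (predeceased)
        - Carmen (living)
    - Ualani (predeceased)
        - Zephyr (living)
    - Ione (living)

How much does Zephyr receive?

Zephyr receives €4,500.

Oren takes one-quarter of €18,000 = €4,500. The remaining €13,500 passes to the descendants.
The descendants' portion (€13,500) is divided at the children's generation into 3 shares of €4,500. Ione takes €4,500. The 2 shares of the deceased (Anna and Ualani) are combined into a pool of €9,000.
That pool (€9,000) is divided at the grandchildren's generation equally among Carmen and Zephyr: €4,500 each.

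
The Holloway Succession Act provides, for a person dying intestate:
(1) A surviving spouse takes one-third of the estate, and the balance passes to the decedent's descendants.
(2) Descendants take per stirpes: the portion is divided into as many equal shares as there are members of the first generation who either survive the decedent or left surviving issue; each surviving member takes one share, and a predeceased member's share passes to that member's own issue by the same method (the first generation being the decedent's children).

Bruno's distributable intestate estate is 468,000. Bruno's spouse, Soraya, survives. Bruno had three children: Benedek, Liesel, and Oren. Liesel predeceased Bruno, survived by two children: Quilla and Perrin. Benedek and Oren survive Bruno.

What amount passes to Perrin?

Perrin receives 52,000.

Soraya takes one-third of 468,000 = 156,000. The remaining 312,000 passes to the descendants.
The descendants' portion (312,000) is divided into 3 shares of 104,000: Benedek and Oren each take 104,000; Liesel's 104,000 share passes to Liesel's issue.
Liesel's share (104,000) is divided into 2 shares of 52,000: Quilla and Perrin each take 52,000.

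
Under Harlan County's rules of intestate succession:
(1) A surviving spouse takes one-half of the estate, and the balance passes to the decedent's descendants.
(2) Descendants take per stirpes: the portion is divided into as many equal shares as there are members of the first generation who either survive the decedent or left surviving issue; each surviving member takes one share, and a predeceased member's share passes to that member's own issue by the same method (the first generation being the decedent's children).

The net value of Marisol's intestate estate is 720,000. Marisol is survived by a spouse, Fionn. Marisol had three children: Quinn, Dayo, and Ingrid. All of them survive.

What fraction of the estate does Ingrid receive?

Ingrid receives 1/6 of the estate.

Fionn takes one-half of 720,000 = 360,000. The remaining 360,000 passes to the descendants.
The descendants' portion (360,000) is divided into 3 shares of 120,000: Quinn, Dayo, and Ingrid each take 120,000.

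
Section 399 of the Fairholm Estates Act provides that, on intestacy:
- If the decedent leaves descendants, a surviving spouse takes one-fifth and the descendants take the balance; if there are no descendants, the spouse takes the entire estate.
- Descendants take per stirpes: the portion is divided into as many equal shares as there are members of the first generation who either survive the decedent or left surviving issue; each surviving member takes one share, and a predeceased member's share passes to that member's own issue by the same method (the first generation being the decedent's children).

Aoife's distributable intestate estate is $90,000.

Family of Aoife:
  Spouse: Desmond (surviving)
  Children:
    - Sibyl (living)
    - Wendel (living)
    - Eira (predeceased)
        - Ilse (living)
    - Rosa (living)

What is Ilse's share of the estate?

Desmond takes one-fifth of $90,000 = $18,000. The remaining $72,000 passes to the descendants.
The descendants' portion ($72,000) is divided into 4 shares of $18,000: Sibyl, Wendel, and Rosa each take $18,000; Eira's $18,000 share passes to Eira's issue.
Eira's share ($18,000) passes entirely to Ilse.

Ilse receives $18,000.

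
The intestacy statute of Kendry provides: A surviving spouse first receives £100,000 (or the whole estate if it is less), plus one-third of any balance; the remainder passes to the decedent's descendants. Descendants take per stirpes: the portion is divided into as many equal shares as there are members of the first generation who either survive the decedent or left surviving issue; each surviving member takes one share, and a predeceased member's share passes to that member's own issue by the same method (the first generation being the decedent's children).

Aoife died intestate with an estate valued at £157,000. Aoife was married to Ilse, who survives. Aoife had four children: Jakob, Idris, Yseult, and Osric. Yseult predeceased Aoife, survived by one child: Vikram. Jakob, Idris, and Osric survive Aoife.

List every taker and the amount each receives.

Ilse first takes £100,000, leaving a balance of £57,000. Ilse then takes one-third of the balance (£19,000), for a total of £119,000. The remaining £38,000 passes to the descendants.
The descendants' portion (£38,000) is divided into 4 shares of £9,500: Jakob, Idris, and Osric each take £9,500; Yseult's £9,500 share passes to Yseult's issue.
Yseult's share (£9,500) passes entirely to Vikram.

Ilse: £119,000; Jakob: £9,500; Idris: £9,500; Vikram: £9,500; Osric: £9,500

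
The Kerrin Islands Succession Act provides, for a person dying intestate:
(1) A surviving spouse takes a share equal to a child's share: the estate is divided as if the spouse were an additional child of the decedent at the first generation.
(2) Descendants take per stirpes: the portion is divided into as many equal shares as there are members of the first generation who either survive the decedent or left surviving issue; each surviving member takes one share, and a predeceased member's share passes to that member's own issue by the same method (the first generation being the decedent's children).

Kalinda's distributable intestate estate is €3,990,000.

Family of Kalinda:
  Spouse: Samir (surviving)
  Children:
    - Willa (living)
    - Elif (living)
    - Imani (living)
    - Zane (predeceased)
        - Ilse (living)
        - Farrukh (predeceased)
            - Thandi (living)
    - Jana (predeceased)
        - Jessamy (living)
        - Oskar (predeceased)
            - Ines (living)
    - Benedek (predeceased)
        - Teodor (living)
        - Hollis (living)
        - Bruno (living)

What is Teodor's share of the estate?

Teodor receives €190,000.

The spouse counts as an additional share at the children's level, so there are 7 primary shares of €570,000. Samir takes one such share (€570,000).
The children's combined portion (€3,420,000) is divided into 6 shares of €570,000: Willa, Elif, and Imani each take €570,000; Zane's €570,000 share passes to Zane's issue; Jana's €570,000 share passes to Jana's issue; Benedek's €570,000 share passes to Benedek's issue.
Zane's share (€570,000) is divided into 2 shares of €285,000: Ilse takes €285,000; Farrukh's €285,000 share passes to Farrukh's issue.
Farrukh's share (€285,000) passes entirely to Thandi.
Jana's share (€570,000) is divided into 2 shares of €285,000: Jessamy takes €285,000; Oskar's €285,000 share passes to Oskar's issue.
Oskar's share (€285,000) passes entirely to Ines.
Benedek's share (€570,000) is divided into 3 shares of €190,000: Teodor, Hollis, and Bruno each take €190,000.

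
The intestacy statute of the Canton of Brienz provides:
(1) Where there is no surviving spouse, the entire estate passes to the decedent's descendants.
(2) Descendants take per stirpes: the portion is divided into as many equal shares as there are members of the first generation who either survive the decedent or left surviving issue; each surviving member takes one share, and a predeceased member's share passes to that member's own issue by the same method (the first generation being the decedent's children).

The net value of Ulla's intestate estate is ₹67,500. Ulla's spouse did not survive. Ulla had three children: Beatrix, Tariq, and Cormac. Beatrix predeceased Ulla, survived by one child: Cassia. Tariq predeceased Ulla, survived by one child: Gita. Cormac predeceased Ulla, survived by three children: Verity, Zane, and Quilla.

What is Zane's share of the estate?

The entire ₹67,500 passes to the descendants.
That amount (₹67,500) is divided into 3 shares of ₹22,500: Beatrix's ₹22,500 share passes to Beatrix's issue; Tariq's ₹22,500 share passes to Tariq's issue; Cormac's ₹22,500 share passes to Cormac's issue.
Beatrix's share (₹22,500) passes entirely to Cassia.
Tariq's share (₹22,500) passes entirely to Gita.
Cormac's share (₹22,500) is divided into 3 shares of ₹7,500: Verity, Zane, and Quilla each take ₹7,500.

Zane receives ₹7,500.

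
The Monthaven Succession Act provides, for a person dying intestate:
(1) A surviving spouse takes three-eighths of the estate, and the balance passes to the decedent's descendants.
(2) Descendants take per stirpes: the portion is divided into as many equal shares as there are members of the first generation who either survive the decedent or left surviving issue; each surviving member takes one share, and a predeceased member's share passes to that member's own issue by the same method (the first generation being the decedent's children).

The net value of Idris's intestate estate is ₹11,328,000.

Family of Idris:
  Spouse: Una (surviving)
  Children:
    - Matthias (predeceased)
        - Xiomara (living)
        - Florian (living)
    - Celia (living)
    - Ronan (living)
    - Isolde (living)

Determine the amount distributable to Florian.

Una takes three-eighths of ₹11,328,000 = ₹4,248,000. The remaining ₹7,080,000 passes to the descendants.
The descendants' portion (₹7,080,000) is divided into 4 shares of ₹1,770,000: Celia, Ronan, and Isolde each take ₹1,770,000; Matthias's ₹1,770,000 share passes to Matthias's issue.
Matthias's share (₹1,770,000) is divided into 2 shares of ₹885,000: Xiomara and Florian each take ₹885,000.

Florian receives ₹885,000.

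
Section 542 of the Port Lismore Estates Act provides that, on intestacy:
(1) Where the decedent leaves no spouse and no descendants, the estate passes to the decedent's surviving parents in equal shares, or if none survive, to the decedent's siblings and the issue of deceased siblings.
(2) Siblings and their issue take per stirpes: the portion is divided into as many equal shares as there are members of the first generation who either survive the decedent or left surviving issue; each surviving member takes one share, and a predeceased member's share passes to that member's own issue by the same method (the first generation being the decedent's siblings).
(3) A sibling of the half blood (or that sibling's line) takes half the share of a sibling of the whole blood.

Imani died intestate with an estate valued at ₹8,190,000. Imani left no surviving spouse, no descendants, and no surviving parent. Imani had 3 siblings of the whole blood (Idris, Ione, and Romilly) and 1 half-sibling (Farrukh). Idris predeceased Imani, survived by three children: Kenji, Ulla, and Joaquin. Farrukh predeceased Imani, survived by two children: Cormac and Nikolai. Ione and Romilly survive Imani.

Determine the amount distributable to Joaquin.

Joaquin receives ₹780,000.

The entire ₹8,190,000 passes to the siblings and their issue.
Counting each half-blood sibling's line as half a unit, there are 7/2 units in ₹8,190,000, so one unit is ₹2,340,000. Whole-blood lines (Idris, Ione, and Romilly) take ₹2,340,000 each; half-blood lines (Farrukh) take ₹1,170,000 each.
Idris's share (₹2,340,000) is divided into 3 shares of ₹780,000: Kenji, Ulla, and Joaquin each take ₹780,000.
Farrukh's share (₹1,170,000) is divided into 2 shares of ₹585,000: Cormac and Nikolai each take ₹585,000.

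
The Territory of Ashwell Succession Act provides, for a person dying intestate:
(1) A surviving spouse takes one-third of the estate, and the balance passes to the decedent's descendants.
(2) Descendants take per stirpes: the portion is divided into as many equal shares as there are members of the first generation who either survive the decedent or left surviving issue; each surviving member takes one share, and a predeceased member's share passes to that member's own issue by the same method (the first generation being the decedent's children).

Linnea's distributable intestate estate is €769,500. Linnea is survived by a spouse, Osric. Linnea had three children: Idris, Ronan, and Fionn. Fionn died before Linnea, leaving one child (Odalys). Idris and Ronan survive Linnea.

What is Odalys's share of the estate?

Odalys receives €171,000.

Osric takes one-third of €769,500 = €256,500. The remaining €513,000 passes to the descendants.
The descendants' portion (€513,000) is divided into 3 shares of €171,000: Idris and Ronan each take €171,000; Fionn's €171,000 share passes to Fionn's issue.
Fionn's share (€171,000) passes entirely to Odalys.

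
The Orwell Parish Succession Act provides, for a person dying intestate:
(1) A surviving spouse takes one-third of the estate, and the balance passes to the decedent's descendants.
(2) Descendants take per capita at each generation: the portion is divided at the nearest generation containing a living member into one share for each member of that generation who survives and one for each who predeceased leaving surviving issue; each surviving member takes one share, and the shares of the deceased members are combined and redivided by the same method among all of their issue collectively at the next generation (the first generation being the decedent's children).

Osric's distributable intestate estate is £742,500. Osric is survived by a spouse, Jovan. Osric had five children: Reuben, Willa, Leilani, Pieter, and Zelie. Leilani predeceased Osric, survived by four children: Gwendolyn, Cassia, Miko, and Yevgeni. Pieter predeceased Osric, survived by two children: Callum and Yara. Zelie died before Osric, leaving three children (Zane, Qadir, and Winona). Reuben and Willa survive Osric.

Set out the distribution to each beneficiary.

Jovan takes one-third of £742,500 = £247,500. The remaining £495,000 passes to the descendants.
The descendants' portion (£495,000) is divided at the children's generation into 5 shares of £99,000. Reuben and Willa each take £99,000. The 3 shares of the deceased (Leilani, Pieter, and Zelie) are combined into a pool of £297,000.
That pool (£297,000) is divided at the grandchildren's generation equally among Gwendolyn, Cassia, Miko, Yevgeni, Callum, Yara, Zane, Qadir, and Winona: £33,000 each.

Jovan: £247,500; Reuben: £99,000; Willa: £99,000; Gwendolyn: £33,000; Cassia: £33,000; Miko: £33,000; Yevgeni: £33,000; Callum: £33,000; Yara: £33,000; Zane: £33,000; Qadir: £33,000; Winona: £33,000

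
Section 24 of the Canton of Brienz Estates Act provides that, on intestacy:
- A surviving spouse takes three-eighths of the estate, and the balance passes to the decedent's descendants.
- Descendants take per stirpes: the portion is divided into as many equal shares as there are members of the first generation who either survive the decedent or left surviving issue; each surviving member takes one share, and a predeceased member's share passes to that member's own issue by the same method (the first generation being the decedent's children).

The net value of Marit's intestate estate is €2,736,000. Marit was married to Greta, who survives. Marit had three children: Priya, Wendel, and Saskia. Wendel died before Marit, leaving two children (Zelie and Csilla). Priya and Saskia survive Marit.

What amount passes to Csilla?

Csilla receives €285,000.

Greta takes three-eighths of €2,736,000 = €1,026,000. The remaining €1,710,000 passes to the descendants.
The descendants' portion (€1,710,000) is divided into 3 shares of €570,000: Priya and Saskia each take €570,000; Wendel's €570,000 share passes to Wendel's issue.
Wendel's share (€570,000) is divided into 2 shares of €285,000: Zelie and Csilla each take €285,000.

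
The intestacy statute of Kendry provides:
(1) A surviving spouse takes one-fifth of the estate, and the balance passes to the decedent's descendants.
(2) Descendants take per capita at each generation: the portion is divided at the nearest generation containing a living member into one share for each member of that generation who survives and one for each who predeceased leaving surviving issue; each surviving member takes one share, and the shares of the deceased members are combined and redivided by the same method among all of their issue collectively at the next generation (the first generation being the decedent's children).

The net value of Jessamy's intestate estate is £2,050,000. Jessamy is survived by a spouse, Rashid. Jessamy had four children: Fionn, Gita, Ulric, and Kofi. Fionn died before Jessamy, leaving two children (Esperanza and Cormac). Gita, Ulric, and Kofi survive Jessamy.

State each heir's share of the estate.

Rashid takes one-fifth of £2,050,000 = £410,000. The remaining £1,640,000 passes to the descendants.
The descendants' portion (£1,640,000) is divided at the children's generation into 4 shares of £410,000. Gita, Ulric, and Kofi each take £410,000. The remaining share for the deceased Fionn (£410,000) is carried to the next generation.
That pool (£410,000) is divided at the grandchildren's generation equally among Esperanza and Cormac: £205,000 each.

Rashid: £410,000; Esperanza: £205,000; Cormac: £205,000; Gita: £410,000; Ulric: £410,000; Kofi: £410,000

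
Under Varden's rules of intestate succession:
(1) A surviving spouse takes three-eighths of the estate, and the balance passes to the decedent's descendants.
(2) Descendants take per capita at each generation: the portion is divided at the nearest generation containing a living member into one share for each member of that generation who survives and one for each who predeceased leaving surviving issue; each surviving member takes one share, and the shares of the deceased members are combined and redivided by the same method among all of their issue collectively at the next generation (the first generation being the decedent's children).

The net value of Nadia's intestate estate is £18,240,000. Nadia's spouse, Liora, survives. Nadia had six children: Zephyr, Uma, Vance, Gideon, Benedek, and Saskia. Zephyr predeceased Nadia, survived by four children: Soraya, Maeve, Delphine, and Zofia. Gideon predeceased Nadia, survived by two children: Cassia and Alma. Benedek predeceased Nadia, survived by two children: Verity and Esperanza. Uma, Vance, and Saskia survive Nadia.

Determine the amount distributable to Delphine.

Delphine receives £712,500.

Liora takes three-eighths of £18,240,000 = £6,840,000. The remaining £11,400,000 passes to the descendants.
The descendants' portion (£11,400,000) is divided at the children's generation into 6 shares of £1,900,000. Uma, Vance, and Saskia each take £1,900,000. The 3 shares of the deceased (Zephyr, Gideon, and Benedek) are combined into a pool of £5,700,000.
That pool (£5,700,000) is divided at the grandchildren's generation equally among Soraya, Maeve, Delphine, Zofia, Cassia, Alma, Verity, and Esperanza: £712,500 each.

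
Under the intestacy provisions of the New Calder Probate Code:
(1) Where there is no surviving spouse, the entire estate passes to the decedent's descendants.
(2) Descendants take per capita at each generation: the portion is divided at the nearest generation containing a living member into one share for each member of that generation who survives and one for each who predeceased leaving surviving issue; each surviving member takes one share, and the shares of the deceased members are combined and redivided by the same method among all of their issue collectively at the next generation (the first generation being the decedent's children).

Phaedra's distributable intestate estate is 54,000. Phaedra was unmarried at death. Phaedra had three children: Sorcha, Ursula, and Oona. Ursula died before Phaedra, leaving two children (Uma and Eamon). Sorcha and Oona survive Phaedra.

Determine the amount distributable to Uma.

The entire 54,000 passes to the descendants.
That amount (54,000) is divided at the children's generation into 3 shares of 18,000. Sorcha and Oona each take 18,000. The remaining share for the deceased Ursula (18,000) is carried to the next generation.
That pool (18,000) is divided at the grandchildren's generation equally among Uma and Eamon: 9,000 each.

Uma receives 9,000.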